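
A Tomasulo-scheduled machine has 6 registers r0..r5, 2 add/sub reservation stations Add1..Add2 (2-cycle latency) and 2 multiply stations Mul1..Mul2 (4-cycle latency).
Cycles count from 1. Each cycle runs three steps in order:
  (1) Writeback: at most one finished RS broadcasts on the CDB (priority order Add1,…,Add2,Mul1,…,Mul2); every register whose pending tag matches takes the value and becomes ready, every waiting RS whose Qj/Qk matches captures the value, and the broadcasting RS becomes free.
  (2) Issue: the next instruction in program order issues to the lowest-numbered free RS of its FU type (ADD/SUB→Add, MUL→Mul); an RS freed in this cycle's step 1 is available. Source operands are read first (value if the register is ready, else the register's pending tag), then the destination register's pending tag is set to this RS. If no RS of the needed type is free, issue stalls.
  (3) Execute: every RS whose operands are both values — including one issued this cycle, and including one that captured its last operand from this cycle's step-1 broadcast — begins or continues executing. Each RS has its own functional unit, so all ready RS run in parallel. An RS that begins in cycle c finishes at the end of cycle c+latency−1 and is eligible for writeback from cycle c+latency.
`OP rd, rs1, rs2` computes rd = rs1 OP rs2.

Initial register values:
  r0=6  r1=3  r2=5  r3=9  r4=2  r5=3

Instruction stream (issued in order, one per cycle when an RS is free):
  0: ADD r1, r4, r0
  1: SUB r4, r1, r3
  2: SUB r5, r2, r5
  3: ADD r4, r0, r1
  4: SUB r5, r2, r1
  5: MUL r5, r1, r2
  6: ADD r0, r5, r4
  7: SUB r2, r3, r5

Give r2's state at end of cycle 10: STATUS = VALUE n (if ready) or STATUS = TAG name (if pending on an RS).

STATUS = TAG Add2

cycle 1: issue ADD r1<-Add1 // r0:6,r1:Add1,r2:5,r3:9,r4:2,r5:3
cycle 2: issue SUB r4<-Add2 // r0:6,r1:Add1,r2:5,r3:9,r4:Add2,r5:3
cycle 3: CDB Add1=8; issue SUB r5<-Add1 // r0:6,r1:8,r2:5,r3:9,r4:Add2,r5:Add1
cycle 4: stall // r0:6,r1:8,r2:5,r3:9,r4:Add2,r5:Add1
cycle 5: CDB Add1=2; issue ADD r4<-Add1 // r0:6,r1:8,r2:5,r3:9,r4:Add1,r5:2
cycle 6: CDB Add2=-1; issue SUB r5<-Add2 // r0:6,r1:8,r2:5,r3:9,r4:Add1,r5:Add2
cycle 7: CDB Add1=14; issue MUL r5<-Mul1 // r0:6,r1:8,r2:5,r3:9,r4:14,r5:Mul1
cycle 8: CDB Add2=-3; issue ADD r0<-Add1 // r0:Add1,r1:8,r2:5,r3:9,r4:14,r5:Mul1
cycle 9: issue SUB r2<-Add2 // r0:Add1,r1:8,r2:Add2,r3:9,r4:14,r5:Mul1
cycle 10: - // r0:Add1,r1:8,r2:Add2,r3:9,r4:14,r5:Mul1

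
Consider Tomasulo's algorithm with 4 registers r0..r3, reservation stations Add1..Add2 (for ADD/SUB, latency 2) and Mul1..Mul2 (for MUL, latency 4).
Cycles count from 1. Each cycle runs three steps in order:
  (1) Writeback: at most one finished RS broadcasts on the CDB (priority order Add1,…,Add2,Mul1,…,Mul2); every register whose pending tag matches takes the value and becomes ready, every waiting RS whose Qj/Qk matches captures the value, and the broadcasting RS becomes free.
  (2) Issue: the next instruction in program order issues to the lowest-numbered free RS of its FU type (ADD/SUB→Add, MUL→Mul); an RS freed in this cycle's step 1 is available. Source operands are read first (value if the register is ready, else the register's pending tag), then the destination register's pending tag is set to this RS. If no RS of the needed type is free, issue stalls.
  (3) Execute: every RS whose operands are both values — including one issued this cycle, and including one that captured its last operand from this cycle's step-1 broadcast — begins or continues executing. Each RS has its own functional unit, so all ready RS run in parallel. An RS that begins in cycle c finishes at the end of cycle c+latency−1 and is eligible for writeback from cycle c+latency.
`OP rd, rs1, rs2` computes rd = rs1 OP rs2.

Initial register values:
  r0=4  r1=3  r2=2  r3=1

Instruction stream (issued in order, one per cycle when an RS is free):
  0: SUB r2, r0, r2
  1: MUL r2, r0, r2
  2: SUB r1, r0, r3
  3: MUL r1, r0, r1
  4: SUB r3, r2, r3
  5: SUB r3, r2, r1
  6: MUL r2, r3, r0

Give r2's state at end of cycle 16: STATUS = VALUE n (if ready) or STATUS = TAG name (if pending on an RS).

STATUS = VALUE -16

  c1: issue SUB r2<-Add1  regs: r0:4,r1:3,r2:Add1,r3:1
  c2: issue MUL r2<-Mul1  regs: r0:4,r1:3,r2:Mul1,r3:1
  c3: CDB Add1=2; issue SUB r1<-Add1  regs: r0:4,r1:Add1,r2:Mul1,r3:1
  c4: issue MUL r1<-Mul2  regs: r0:4,r1:Mul2,r2:Mul1,r3:1
  c5: CDB Add1=3; issue SUB r3<-Add1  regs: r0:4,r1:Mul2,r2:Mul1,r3:Add1
  c6: issue SUB r3<-Add2  regs: r0:4,r1:Mul2,r2:Mul1,r3:Add2
  c7: CDB Mul1=8; issue MUL r2<-Mul1  regs: r0:4,r1:Mul2,r2:Mul1,r3:Add2
  c8: -  regs: r0:4,r1:Mul2,r2:Mul1,r3:Add2
  c9: CDB Add1=7  regs: r0:4,r1:Mul2,r2:Mul1,r3:Add2
  c10: CDB Mul2=12  regs: r0:4,r1:12,r2:Mul1,r3:Add2
  c11: -  regs: r0:4,r1:12,r2:Mul1,r3:Add2
  c12: CDB Add2=-4  regs: r0:4,r1:12,r2:Mul1,r3:-4
  c13: -  regs: r0:4,r1:12,r2:Mul1,r3:-4
  c14: -  regs: r0:4,r1:12,r2:Mul1,r3:-4
  c15: -  regs: r0:4,r1:12,r2:Mul1,r3:-4
  c16: CDB Mul1=-16  regs: r0:4,r1:12,r2:-16,r3:-4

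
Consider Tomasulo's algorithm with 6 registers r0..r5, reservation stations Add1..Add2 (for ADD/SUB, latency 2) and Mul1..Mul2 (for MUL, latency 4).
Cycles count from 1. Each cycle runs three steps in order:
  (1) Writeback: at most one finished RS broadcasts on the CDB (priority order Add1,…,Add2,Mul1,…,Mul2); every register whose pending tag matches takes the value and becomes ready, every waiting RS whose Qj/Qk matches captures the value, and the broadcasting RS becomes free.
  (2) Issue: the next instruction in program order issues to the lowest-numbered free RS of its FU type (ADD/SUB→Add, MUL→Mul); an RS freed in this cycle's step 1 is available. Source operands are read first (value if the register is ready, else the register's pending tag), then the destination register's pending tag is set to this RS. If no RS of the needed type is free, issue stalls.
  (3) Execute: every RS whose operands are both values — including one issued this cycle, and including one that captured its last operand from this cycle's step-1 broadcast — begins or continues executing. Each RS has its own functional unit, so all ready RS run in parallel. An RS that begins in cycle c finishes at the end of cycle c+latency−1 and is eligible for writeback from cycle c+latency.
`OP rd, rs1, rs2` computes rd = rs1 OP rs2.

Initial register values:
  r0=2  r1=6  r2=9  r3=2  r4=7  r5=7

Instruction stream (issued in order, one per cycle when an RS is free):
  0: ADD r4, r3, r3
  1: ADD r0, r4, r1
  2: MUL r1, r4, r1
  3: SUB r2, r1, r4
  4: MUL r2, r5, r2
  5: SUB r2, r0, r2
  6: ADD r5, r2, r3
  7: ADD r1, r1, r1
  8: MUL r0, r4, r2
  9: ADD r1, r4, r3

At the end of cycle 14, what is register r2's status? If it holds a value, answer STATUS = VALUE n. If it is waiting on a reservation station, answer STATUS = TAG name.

  c1: issue ADD r4<-Add1  regs: r0:2,r1:6,r2:9,r3:2,r4:Add1,r5:7
  c2: issue ADD r0<-Add2  regs: r0:Add2,r1:6,r2:9,r3:2,r4:Add1,r5:7
  c3: CDB Add1=4; issue MUL r1<-Mul1  regs: r0:Add2,r1:Mul1,r2:9,r3:2,r4:4,r5:7
  c4: issue SUB r2<-Add1  regs: r0:Add2,r1:Mul1,r2:Add1,r3:2,r4:4,r5:7
  c5: CDB Add2=10; issue MUL r2<-Mul2  regs: r0:10,r1:Mul1,r2:Mul2,r3:2,r4:4,r5:7
  c6: issue SUB r2<-Add2  regs: r0:10,r1:Mul1,r2:Add2,r3:2,r4:4,r5:7
  c7: CDB Mul1=24; stall  regs: r0:10,r1:24,r2:Add2,r3:2,r4:4,r5:7
  c8: stall  regs: r0:10,r1:24,r2:Add2,r3:2,r4:4,r5:7
  c9: CDB Add1=20; issue ADD r5<-Add1  regs: r0:10,r1:24,r2:Add2,r3:2,r4:4,r5:Add1
  c10: stall  regs: r0:10,r1:24,r2:Add2,r3:2,r4:4,r5:Add1
  c11: stall  regs: r0:10,r1:24,r2:Add2,r3:2,r4:4,r5:Add1
  c12: stall  regs: r0:10,r1:24,r2:Add2,r3:2,r4:4,r5:Add1
  c13: CDB Mul2=140; stall  regs: r0:10,r1:24,r2:Add2,r3:2,r4:4,r5:Add1
  c14: stall  regs: r0:10,r1:24,r2:Add2,r3:2,r4:4,r5:Add1

STATUS = TAG Add2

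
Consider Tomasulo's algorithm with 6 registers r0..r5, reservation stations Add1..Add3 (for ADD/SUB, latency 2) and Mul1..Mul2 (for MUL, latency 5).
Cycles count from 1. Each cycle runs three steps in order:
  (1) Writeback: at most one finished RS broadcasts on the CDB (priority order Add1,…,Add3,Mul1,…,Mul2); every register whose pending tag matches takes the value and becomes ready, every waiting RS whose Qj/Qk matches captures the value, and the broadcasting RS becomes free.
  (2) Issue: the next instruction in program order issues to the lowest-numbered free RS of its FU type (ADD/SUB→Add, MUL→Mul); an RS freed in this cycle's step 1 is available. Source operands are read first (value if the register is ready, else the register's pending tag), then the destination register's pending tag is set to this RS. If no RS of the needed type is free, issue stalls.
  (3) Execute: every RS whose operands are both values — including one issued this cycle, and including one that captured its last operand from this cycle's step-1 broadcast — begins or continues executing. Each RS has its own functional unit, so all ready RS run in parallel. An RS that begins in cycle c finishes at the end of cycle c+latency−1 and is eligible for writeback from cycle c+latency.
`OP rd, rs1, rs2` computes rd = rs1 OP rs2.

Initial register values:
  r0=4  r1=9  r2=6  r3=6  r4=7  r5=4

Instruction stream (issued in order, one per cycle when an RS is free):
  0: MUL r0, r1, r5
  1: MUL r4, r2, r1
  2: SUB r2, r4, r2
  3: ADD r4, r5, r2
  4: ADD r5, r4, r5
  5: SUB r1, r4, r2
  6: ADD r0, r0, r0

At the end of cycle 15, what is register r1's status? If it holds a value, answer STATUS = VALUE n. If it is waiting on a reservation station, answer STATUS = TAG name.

STATUS = VALUE 4

  c1: issue MUL r0<-Mul1  regs: r0:Mul1,r1:9,r2:6,r3:6,r4:7,r5:4
  c2: issue MUL r4<-Mul2  regs: r0:Mul1,r1:9,r2:6,r3:6,r4:Mul2,r5:4
  c3: issue SUB r2<-Add1  regs: r0:Mul1,r1:9,r2:Add1,r3:6,r4:Mul2,r5:4
  c4: issue ADD r4<-Add2  regs: r0:Mul1,r1:9,r2:Add1,r3:6,r4:Add2,r5:4
  c5: issue ADD r5<-Add3  regs: r0:Mul1,r1:9,r2:Add1,r3:6,r4:Add2,r5:Add3
  c6: CDB Mul1=36; stall  regs: r0:36,r1:9,r2:Add1,r3:6,r4:Add2,r5:Add3
  c7: CDB Mul2=54; stall  regs: r0:36,r1:9,r2:Add1,r3:6,r4:Add2,r5:Add3
  c8: stall  regs: r0:36,r1:9,r2:Add1,r3:6,r4:Add2,r5:Add3
  c9: CDB Add1=48; issue SUB r1<-Add1  regs: r0:36,r1:Add1,r2:48,r3:6,r4:Add2,r5:Add3
  c10: stall  regs: r0:36,r1:Add1,r2:48,r3:6,r4:Add2,r5:Add3
  c11: CDB Add2=52; issue ADD r0<-Add2  regs: r0:Add2,r1:Add1,r2:48,r3:6,r4:52,r5:Add3
  c12: -  regs: r0:Add2,r1:Add1,r2:48,r3:6,r4:52,r5:Add3
  c13: CDB Add1=4  regs: r0:Add2,r1:4,r2:48,r3:6,r4:52,r5:Add3
  c14: CDB Add2=72  regs: r0:72,r1:4,r2:48,r3:6,r4:52,r5:Add3
  c15: CDB Add3=56  regs: r0:72,r1:4,r2:48,r3:6,r4:52,r5:56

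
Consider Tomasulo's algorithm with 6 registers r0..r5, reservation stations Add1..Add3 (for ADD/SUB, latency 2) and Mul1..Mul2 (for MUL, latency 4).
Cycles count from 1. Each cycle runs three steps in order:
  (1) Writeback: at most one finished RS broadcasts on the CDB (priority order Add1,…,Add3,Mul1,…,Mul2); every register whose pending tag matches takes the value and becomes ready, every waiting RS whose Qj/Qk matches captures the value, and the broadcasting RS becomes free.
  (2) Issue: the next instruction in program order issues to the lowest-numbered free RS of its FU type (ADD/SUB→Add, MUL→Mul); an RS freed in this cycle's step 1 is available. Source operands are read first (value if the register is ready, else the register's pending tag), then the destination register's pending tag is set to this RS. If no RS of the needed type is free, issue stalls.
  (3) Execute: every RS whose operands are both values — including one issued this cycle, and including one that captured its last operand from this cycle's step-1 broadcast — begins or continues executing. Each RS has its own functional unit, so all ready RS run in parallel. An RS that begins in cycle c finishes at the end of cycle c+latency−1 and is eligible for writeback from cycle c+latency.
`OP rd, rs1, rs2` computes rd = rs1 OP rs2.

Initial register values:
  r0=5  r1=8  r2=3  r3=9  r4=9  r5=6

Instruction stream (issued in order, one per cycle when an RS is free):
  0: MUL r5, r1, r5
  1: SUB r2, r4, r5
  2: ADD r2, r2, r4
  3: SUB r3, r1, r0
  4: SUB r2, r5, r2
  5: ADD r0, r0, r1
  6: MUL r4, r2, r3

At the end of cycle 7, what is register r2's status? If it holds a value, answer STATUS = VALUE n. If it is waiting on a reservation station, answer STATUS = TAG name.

  c1: issue MUL r5<-Mul1  regs: r0:5,r1:8,r2:3,r3:9,r4:9,r5:Mul1
  c2: issue SUB r2<-Add1  regs: r0:5,r1:8,r2:Add1,r3:9,r4:9,r5:Mul1
  c3: issue ADD r2<-Add2  regs: r0:5,r1:8,r2:Add2,r3:9,r4:9,r5:Mul1
  c4: issue SUB r3<-Add3  regs: r0:5,r1:8,r2:Add2,r3:Add3,r4:9,r5:Mul1
  c5: CDB Mul1=48; stall  regs: r0:5,r1:8,r2:Add2,r3:Add3,r4:9,r5:48
  c6: CDB Add3=3; issue SUB r2<-Add3  regs: r0:5,r1:8,r2:Add3,r3:3,r4:9,r5:48
  c7: CDB Add1=-39; issue ADD r0<-Add1  regs: r0:Add1,r1:8,r2:Add3,r3:3,r4:9,r5:48

STATUS = TAG Add3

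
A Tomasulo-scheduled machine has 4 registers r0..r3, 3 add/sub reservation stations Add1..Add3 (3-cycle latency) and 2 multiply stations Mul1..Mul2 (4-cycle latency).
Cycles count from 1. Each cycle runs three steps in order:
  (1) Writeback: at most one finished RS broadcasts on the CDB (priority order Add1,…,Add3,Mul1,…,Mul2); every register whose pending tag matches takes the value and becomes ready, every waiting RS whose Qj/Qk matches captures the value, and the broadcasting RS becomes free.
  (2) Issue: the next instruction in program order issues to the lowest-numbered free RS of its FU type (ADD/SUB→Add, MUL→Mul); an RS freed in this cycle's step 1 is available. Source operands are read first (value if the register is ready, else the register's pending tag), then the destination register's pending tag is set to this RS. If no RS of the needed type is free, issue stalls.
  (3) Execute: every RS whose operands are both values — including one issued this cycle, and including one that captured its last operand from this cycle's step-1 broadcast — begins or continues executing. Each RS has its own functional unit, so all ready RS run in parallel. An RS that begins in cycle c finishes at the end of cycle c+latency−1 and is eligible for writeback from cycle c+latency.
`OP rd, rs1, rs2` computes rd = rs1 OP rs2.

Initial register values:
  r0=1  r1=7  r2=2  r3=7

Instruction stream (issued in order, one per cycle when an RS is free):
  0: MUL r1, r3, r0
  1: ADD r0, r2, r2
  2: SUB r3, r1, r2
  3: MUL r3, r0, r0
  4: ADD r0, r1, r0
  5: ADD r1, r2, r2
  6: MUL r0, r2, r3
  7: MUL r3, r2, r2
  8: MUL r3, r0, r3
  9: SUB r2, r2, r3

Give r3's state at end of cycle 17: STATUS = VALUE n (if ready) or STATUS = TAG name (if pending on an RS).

STATUS = TAG Mul1

c1: issue MUL r1<-Mul1 | r0:1,r1:Mul1,r2:2,r3:7
c2: issue ADD r0<-Add1 | r0:Add1,r1:Mul1,r2:2,r3:7
c3: issue SUB r3<-Add2 | r0:Add1,r1:Mul1,r2:2,r3:Add2
c4: issue MUL r3<-Mul2 | r0:Add1,r1:Mul1,r2:2,r3:Mul2
c5: CDB Add1=4; issue ADD r0<-Add1 | r0:Add1,r1:Mul1,r2:2,r3:Mul2
c6: CDB Mul1=7; issue ADD r1<-Add3 | r0:Add1,r1:Add3,r2:2,r3:Mul2
c7: issue MUL r0<-Mul1 | r0:Mul1,r1:Add3,r2:2,r3:Mul2
c8: stall | r0:Mul1,r1:Add3,r2:2,r3:Mul2
c9: CDB Add1=11; stall | r0:Mul1,r1:Add3,r2:2,r3:Mul2
c10: CDB Add2=5; stall | r0:Mul1,r1:Add3,r2:2,r3:Mul2
c11: CDB Add3=4; stall | r0:Mul1,r1:4,r2:2,r3:Mul2
c12: CDB Mul2=16; issue MUL r3<-Mul2 | r0:Mul1,r1:4,r2:2,r3:Mul2
c13: stall | r0:Mul1,r1:4,r2:2,r3:Mul2
c14: stall | r0:Mul1,r1:4,r2:2,r3:Mul2
c15: stall | r0:Mul1,r1:4,r2:2,r3:Mul2
c16: CDB Mul1=32; issue MUL r3<-Mul1 | r0:32,r1:4,r2:2,r3:Mul1
c17: CDB Mul2=4; issue SUB r2<-Add1 | r0:32,r1:4,r2:Add1,r3:Mul1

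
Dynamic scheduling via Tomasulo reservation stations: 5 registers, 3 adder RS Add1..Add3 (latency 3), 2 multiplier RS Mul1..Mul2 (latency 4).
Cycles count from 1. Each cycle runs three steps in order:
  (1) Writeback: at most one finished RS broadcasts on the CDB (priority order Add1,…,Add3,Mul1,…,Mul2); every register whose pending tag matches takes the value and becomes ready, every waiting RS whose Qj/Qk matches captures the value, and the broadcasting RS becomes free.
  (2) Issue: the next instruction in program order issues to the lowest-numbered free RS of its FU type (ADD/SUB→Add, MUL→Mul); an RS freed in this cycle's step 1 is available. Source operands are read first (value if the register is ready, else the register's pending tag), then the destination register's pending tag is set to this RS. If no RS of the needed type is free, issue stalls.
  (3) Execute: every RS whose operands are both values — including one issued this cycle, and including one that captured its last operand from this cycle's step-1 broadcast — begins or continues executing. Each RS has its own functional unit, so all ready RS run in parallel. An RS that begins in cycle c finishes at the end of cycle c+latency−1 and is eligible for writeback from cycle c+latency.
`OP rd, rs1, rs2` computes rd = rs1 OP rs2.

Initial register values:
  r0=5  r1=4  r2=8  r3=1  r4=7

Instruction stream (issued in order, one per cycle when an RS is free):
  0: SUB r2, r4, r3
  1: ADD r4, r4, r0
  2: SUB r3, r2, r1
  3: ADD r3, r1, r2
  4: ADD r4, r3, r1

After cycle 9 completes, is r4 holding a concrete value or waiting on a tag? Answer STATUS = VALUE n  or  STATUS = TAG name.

  c1: issue SUB r2<-Add1  regs: r0:5,r1:4,r2:Add1,r3:1,r4:7
  c2: issue ADD r4<-Add2  regs: r0:5,r1:4,r2:Add1,r3:1,r4:Add2
  c3: issue SUB r3<-Add3  regs: r0:5,r1:4,r2:Add1,r3:Add3,r4:Add2
  c4: CDB Add1=6; issue ADD r3<-Add1  regs: r0:5,r1:4,r2:6,r3:Add1,r4:Add2
  c5: CDB Add2=12; issue ADD r4<-Add2  regs: r0:5,r1:4,r2:6,r3:Add1,r4:Add2
  c6: -  regs: r0:5,r1:4,r2:6,r3:Add1,r4:Add2
  c7: CDB Add1=10  regs: r0:5,r1:4,r2:6,r3:10,r4:Add2
  c8: CDB Add3=2  regs: r0:5,r1:4,r2:6,r3:10,r4:Add2
  c9: -  regs: r0:5,r1:4,r2:6,r3:10,r4:Add2

STATUS = TAG Add2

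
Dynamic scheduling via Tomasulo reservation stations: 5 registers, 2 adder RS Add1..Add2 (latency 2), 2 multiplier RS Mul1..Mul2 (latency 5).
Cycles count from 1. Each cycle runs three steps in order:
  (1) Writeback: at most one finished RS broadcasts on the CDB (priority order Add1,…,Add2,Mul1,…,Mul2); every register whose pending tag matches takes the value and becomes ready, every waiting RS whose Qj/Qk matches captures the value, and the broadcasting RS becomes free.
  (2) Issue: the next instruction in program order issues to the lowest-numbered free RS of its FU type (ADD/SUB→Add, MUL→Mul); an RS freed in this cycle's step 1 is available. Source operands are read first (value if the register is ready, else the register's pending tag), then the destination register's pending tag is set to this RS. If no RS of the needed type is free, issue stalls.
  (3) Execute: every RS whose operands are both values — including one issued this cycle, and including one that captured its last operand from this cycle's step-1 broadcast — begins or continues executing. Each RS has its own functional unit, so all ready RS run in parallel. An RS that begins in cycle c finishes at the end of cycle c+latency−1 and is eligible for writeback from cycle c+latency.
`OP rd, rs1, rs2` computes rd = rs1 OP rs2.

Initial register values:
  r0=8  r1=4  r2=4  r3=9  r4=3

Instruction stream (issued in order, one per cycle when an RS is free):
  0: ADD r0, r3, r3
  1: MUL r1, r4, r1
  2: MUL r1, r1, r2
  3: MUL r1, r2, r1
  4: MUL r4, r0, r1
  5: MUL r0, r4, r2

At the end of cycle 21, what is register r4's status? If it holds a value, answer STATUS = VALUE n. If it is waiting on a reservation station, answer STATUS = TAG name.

STATUS = TAG Mul2

cycle 1: issue ADD r0<-Add1 // r0:Add1,r1:4,r2:4,r3:9,r4:3
cycle 2: issue MUL r1<-Mul1 // r0:Add1,r1:Mul1,r2:4,r3:9,r4:3
cycle 3: CDB Add1=18; issue MUL r1<-Mul2 // r0:18,r1:Mul2,r2:4,r3:9,r4:3
cycle 4: stall // r0:18,r1:Mul2,r2:4,r3:9,r4:3
cycle 5: stall // r0:18,r1:Mul2,r2:4,r3:9,r4:3
cycle 6: stall // r0:18,r1:Mul2,r2:4,r3:9,r4:3
cycle 7: CDB Mul1=12; issue MUL r1<-Mul1 // r0:18,r1:Mul1,r2:4,r3:9,r4:3
cycle 8: stall // r0:18,r1:Mul1,r2:4,r3:9,r4:3
cycle 9: stall // r0:18,r1:Mul1,r2:4,r3:9,r4:3
cycle 10: stall // r0:18,r1:Mul1,r2:4,r3:9,r4:3
cycle 11: stall // r0:18,r1:Mul1,r2:4,r3:9,r4:3
cycle 12: CDB Mul2=48; issue MUL r4<-Mul2 // r0:18,r1:Mul1,r2:4,r3:9,r4:Mul2
cycle 13: stall // r0:18,r1:Mul1,r2:4,r3:9,r4:Mul2
cycle 14: stall // r0:18,r1:Mul1,r2:4,r3:9,r4:Mul2
cycle 15: stall // r0:18,r1:Mul1,r2:4,r3:9,r4:Mul2
cycle 16: stall // r0:18,r1:Mul1,r2:4,r3:9,r4:Mul2
cycle 17: CDB Mul1=192; issue MUL r0<-Mul1 // r0:Mul1,r1:192,r2:4,r3:9,r4:Mul2
cycle 18: - // r0:Mul1,r1:192,r2:4,r3:9,r4:Mul2
cycle 19: - // r0:Mul1,r1:192,r2:4,r3:9,r4:Mul2
cycle 20: - // r0:Mul1,r1:192,r2:4,r3:9,r4:Mul2
cycle 21: - // r0:Mul1,r1:192,r2:4,r3:9,r4:Mul2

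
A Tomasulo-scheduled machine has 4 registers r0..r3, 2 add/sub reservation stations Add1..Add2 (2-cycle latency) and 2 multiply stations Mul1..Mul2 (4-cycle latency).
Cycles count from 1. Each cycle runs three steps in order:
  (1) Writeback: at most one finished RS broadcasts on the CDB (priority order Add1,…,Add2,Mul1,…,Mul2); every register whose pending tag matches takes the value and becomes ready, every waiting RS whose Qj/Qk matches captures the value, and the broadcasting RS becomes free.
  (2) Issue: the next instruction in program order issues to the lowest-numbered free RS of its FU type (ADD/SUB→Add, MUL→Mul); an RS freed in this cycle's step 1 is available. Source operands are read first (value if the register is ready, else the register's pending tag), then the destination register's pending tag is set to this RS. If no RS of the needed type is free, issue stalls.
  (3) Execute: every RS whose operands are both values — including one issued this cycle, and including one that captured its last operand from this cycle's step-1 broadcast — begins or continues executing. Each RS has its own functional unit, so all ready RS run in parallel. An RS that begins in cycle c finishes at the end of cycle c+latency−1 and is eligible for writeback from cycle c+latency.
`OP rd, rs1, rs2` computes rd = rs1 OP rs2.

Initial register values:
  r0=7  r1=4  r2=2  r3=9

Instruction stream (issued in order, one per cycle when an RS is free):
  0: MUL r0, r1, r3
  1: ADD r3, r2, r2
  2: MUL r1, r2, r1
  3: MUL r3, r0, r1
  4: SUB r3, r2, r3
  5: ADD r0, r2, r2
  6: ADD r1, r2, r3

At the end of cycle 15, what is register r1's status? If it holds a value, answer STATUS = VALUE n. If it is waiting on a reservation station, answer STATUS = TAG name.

c1: issue MUL r0<-Mul1 | r0:Mul1,r1:4,r2:2,r3:9
c2: issue ADD r3<-Add1 | r0:Mul1,r1:4,r2:2,r3:Add1
c3: issue MUL r1<-Mul2 | r0:Mul1,r1:Mul2,r2:2,r3:Add1
c4: CDB Add1=4; stall | r0:Mul1,r1:Mul2,r2:2,r3:4
c5: CDB Mul1=36; issue MUL r3<-Mul1 | r0:36,r1:Mul2,r2:2,r3:Mul1
c6: issue SUB r3<-Add1 | r0:36,r1:Mul2,r2:2,r3:Add1
c7: CDB Mul2=8; issue ADD r0<-Add2 | r0:Add2,r1:8,r2:2,r3:Add1
c8: stall | r0:Add2,r1:8,r2:2,r3:Add1
c9: CDB Add2=4; issue ADD r1<-Add2 | r0:4,r1:Add2,r2:2,r3:Add1
c10: - | r0:4,r1:Add2,r2:2,r3:Add1
c11: CDB Mul1=288 | r0:4,r1:Add2,r2:2,r3:Add1
c12: - | r0:4,r1:Add2,r2:2,r3:Add1
c13: CDB Add1=-286 | r0:4,r1:Add2,r2:2,r3:-286
c14: - | r0:4,r1:Add2,r2:2,r3:-286
c15: CDB Add2=-284 | r0:4,r1:-284,r2:2,r3:-286

STATUS = VALUE -284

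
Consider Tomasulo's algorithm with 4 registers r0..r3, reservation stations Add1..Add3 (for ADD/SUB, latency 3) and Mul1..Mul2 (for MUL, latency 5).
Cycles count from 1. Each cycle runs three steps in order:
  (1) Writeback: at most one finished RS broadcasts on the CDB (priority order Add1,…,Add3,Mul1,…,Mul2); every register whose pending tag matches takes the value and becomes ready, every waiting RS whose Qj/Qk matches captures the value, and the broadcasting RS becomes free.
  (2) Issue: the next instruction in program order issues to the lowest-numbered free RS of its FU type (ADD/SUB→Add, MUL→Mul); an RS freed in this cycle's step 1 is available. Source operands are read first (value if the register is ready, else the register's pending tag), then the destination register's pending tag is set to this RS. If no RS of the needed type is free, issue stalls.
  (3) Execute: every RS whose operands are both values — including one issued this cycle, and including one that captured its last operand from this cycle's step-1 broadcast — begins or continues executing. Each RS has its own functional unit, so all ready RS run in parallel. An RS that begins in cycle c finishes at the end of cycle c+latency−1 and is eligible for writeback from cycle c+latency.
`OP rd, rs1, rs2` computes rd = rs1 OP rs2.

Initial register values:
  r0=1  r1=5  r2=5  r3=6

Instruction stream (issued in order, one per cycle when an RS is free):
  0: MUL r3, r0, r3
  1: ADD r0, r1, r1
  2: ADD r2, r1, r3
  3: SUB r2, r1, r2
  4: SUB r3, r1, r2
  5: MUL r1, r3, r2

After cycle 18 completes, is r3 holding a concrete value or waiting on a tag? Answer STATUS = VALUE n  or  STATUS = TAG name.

c1: issue MUL r3<-Mul1 | r0:1,r1:5,r2:5,r3:Mul1
c2: issue ADD r0<-Add1 | r0:Add1,r1:5,r2:5,r3:Mul1
c3: issue ADD r2<-Add2 | r0:Add1,r1:5,r2:Add2,r3:Mul1
c4: issue SUB r2<-Add3 | r0:Add1,r1:5,r2:Add3,r3:Mul1
c5: CDB Add1=10; issue SUB r3<-Add1 | r0:10,r1:5,r2:Add3,r3:Add1
c6: CDB Mul1=6; issue MUL r1<-Mul1 | r0:10,r1:Mul1,r2:Add3,r3:Add1
c7: - | r0:10,r1:Mul1,r2:Add3,r3:Add1
c8: - | r0:10,r1:Mul1,r2:Add3,r3:Add1
c9: CDB Add2=11 | r0:10,r1:Mul1,r2:Add3,r3:Add1
c10: - | r0:10,r1:Mul1,r2:Add3,r3:Add1
c11: - | r0:10,r1:Mul1,r2:Add3,r3:Add1
c12: CDB Add3=-6 | r0:10,r1:Mul1,r2:-6,r3:Add1
c13: - | r0:10,r1:Mul1,r2:-6,r3:Add1
c14: - | r0:10,r1:Mul1,r2:-6,r3:Add1
c15: CDB Add1=11 | r0:10,r1:Mul1,r2:-6,r3:11
c16: - | r0:10,r1:Mul1,r2:-6,r3:11
c17: - | r0:10,r1:Mul1,r2:-6,r3:11
c18: - | r0:10,r1:Mul1,r2:-6,r3:11

STATUS = VALUE 11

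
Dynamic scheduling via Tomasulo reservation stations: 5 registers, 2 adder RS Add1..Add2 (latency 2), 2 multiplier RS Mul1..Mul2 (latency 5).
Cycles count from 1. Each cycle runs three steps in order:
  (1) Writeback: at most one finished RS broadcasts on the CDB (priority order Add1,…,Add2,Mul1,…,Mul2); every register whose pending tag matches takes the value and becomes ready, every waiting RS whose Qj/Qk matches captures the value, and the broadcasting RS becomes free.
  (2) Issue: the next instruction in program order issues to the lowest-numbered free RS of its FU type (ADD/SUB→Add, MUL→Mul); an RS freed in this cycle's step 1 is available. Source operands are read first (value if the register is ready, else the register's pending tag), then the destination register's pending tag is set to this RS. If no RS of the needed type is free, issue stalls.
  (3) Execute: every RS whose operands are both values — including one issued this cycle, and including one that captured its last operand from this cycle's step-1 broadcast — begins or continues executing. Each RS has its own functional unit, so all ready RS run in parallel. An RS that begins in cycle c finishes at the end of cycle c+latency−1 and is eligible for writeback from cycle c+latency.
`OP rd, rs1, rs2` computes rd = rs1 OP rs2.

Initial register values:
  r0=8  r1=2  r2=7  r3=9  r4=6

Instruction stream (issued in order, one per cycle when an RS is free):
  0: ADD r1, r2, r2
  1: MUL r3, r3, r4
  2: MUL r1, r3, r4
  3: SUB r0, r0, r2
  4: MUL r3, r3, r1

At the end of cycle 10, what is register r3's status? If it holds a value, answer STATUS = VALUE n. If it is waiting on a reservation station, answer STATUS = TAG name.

STATUS = TAG Mul1

c1: issue ADD r1<-Add1 | r0:8,r1:Add1,r2:7,r3:9,r4:6
c2: issue MUL r3<-Mul1 | r0:8,r1:Add1,r2:7,r3:Mul1,r4:6
c3: CDB Add1=14; issue MUL r1<-Mul2 | r0:8,r1:Mul2,r2:7,r3:Mul1,r4:6
c4: issue SUB r0<-Add1 | r0:Add1,r1:Mul2,r2:7,r3:Mul1,r4:6
c5: stall | r0:Add1,r1:Mul2,r2:7,r3:Mul1,r4:6
c6: CDB Add1=1; stall | r0:1,r1:Mul2,r2:7,r3:Mul1,r4:6
c7: CDB Mul1=54; issue MUL r3<-Mul1 | r0:1,r1:Mul2,r2:7,r3:Mul1,r4:6
c8: - | r0:1,r1:Mul2,r2:7,r3:Mul1,r4:6
c9: - | r0:1,r1:Mul2,r2:7,r3:Mul1,r4:6
c10: - | r0:1,r1:Mul2,r2:7,r3:Mul1,r4:6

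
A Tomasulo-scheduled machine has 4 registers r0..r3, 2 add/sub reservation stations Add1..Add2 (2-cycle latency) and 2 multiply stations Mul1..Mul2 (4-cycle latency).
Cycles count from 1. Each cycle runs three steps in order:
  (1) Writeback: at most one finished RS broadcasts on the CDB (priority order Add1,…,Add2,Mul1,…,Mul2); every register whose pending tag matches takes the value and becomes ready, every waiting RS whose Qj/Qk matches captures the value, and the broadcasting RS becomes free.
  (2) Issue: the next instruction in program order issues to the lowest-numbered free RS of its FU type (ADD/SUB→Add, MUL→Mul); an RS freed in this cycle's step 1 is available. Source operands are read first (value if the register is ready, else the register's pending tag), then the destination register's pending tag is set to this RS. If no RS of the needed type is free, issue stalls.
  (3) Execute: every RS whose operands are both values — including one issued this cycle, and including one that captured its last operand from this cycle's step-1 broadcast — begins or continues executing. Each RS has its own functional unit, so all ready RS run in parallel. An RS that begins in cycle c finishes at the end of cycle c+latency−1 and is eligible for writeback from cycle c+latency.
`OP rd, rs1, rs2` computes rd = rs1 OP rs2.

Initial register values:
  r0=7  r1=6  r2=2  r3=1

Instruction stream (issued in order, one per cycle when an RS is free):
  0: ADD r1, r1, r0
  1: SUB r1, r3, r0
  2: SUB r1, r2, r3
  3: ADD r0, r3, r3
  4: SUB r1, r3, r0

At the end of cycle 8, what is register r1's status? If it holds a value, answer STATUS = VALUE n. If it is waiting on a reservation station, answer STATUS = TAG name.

STATUS = VALUE -1

cycle 1: issue ADD r1<-Add1 // r0:7,r1:Add1,r2:2,r3:1
cycle 2: issue SUB r1<-Add2 // r0:7,r1:Add2,r2:2,r3:1
cycle 3: CDB Add1=13; issue SUB r1<-Add1 // r0:7,r1:Add1,r2:2,r3:1
cycle 4: CDB Add2=-6; issue ADD r0<-Add2 // r0:Add2,r1:Add1,r2:2,r3:1
cycle 5: CDB Add1=1; issue SUB r1<-Add1 // r0:Add2,r1:Add1,r2:2,r3:1
cycle 6: CDB Add2=2 // r0:2,r1:Add1,r2:2,r3:1
cycle 7: - // r0:2,r1:Add1,r2:2,r3:1
cycle 8: CDB Add1=-1 // r0:2,r1:-1,r2:2,r3:1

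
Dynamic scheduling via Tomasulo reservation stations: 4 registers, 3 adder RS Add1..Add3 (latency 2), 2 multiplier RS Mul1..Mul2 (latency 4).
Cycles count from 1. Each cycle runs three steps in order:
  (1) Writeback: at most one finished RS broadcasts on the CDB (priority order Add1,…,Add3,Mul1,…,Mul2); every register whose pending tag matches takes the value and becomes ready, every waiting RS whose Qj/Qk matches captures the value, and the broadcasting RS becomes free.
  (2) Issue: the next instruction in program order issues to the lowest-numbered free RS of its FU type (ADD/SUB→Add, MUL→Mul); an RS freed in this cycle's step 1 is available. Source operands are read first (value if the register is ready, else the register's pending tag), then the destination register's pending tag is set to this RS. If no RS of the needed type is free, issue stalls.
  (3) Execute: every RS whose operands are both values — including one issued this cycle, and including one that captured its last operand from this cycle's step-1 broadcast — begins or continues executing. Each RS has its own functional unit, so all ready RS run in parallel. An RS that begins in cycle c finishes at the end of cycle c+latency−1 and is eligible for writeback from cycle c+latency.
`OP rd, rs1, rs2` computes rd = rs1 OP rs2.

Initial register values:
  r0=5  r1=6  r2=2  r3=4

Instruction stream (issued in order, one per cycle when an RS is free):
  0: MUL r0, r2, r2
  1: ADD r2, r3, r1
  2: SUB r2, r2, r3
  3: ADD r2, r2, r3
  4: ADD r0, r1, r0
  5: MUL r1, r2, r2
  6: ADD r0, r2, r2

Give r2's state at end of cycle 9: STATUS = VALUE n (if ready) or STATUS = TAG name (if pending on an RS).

c1: issue MUL r0<-Mul1 | r0:Mul1,r1:6,r2:2,r3:4
c2: issue ADD r2<-Add1 | r0:Mul1,r1:6,r2:Add1,r3:4
c3: issue SUB r2<-Add2 | r0:Mul1,r1:6,r2:Add2,r3:4
c4: CDB Add1=10; issue ADD r2<-Add1 | r0:Mul1,r1:6,r2:Add1,r3:4
c5: CDB Mul1=4; issue ADD r0<-Add3 | r0:Add3,r1:6,r2:Add1,r3:4
c6: CDB Add2=6; issue MUL r1<-Mul1 | r0:Add3,r1:Mul1,r2:Add1,r3:4
c7: CDB Add3=10; issue ADD r0<-Add2 | r0:Add2,r1:Mul1,r2:Add1,r3:4
c8: CDB Add1=10 | r0:Add2,r1:Mul1,r2:10,r3:4
c9: - | r0:Add2,r1:Mul1,r2:10,r3:4

STATUS = VALUE 10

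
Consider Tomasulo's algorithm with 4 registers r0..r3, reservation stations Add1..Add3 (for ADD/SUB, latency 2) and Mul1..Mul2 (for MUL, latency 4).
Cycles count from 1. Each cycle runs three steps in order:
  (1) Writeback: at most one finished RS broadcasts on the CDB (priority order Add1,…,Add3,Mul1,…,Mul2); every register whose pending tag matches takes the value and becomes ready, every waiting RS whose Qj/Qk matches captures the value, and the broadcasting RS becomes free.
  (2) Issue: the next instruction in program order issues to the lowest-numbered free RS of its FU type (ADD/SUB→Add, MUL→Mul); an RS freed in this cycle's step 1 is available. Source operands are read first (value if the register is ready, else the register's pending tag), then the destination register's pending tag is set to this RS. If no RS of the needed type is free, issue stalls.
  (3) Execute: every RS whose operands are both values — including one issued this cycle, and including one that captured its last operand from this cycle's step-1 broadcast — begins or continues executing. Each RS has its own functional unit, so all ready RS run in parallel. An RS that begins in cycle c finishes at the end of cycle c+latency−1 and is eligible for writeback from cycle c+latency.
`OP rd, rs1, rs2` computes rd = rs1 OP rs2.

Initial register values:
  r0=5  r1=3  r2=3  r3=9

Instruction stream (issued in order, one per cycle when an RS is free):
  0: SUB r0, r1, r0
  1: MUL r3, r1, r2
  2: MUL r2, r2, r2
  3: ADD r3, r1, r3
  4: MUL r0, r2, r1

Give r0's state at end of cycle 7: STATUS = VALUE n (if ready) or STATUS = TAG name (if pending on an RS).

STATUS = TAG Mul1

c1: issue SUB r0<-Add1 | r0:Add1,r1:3,r2:3,r3:9
c2: issue MUL r3<-Mul1 | r0:Add1,r1:3,r2:3,r3:Mul1
c3: CDB Add1=-2; issue MUL r2<-Mul2 | r0:-2,r1:3,r2:Mul2,r3:Mul1
c4: issue ADD r3<-Add1 | r0:-2,r1:3,r2:Mul2,r3:Add1
c5: stall | r0:-2,r1:3,r2:Mul2,r3:Add1
c6: CDB Mul1=9; issue MUL r0<-Mul1 | r0:Mul1,r1:3,r2:Mul2,r3:Add1
c7: CDB Mul2=9 | r0:Mul1,r1:3,r2:9,r3:Add1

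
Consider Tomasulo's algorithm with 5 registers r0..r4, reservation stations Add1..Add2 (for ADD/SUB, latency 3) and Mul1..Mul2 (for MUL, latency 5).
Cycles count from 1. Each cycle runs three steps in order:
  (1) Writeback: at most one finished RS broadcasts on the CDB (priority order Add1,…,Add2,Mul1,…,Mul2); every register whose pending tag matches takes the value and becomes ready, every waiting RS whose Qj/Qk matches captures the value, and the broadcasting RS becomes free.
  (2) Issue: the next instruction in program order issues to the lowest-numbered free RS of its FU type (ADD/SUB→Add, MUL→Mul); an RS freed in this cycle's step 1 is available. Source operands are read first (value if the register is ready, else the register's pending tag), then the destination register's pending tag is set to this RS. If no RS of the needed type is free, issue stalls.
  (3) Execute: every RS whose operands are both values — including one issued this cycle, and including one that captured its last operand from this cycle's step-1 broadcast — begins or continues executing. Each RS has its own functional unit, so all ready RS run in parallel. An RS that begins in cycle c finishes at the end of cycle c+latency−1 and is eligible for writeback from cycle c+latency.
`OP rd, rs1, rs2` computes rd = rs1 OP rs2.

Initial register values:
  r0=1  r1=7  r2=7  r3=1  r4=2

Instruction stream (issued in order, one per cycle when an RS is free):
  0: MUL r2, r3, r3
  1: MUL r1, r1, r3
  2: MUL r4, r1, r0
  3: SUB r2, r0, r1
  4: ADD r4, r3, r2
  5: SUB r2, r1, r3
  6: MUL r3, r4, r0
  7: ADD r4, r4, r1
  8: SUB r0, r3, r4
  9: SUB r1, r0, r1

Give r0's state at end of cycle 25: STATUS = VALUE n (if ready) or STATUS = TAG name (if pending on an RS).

STATUS = VALUE -7

c1: issue MUL r2<-Mul1 | r0:1,r1:7,r2:Mul1,r3:1,r4:2
c2: issue MUL r1<-Mul2 | r0:1,r1:Mul2,r2:Mul1,r3:1,r4:2
c3: stall | r0:1,r1:Mul2,r2:Mul1,r3:1,r4:2
c4: stall | r0:1,r1:Mul2,r2:Mul1,r3:1,r4:2
c5: stall | r0:1,r1:Mul2,r2:Mul1,r3:1,r4:2
c6: CDB Mul1=1; issue MUL r4<-Mul1 | r0:1,r1:Mul2,r2:1,r3:1,r4:Mul1
c7: CDB Mul2=7; issue SUB r2<-Add1 | r0:1,r1:7,r2:Add1,r3:1,r4:Mul1
c8: issue ADD r4<-Add2 | r0:1,r1:7,r2:Add1,r3:1,r4:Add2
c9: stall | r0:1,r1:7,r2:Add1,r3:1,r4:Add2
c10: CDB Add1=-6; issue SUB r2<-Add1 | r0:1,r1:7,r2:Add1,r3:1,r4:Add2
c11: issue MUL r3<-Mul2 | r0:1,r1:7,r2:Add1,r3:Mul2,r4:Add2
c12: CDB Mul1=7; stall | r0:1,r1:7,r2:Add1,r3:Mul2,r4:Add2
c13: CDB Add1=6; issue ADD r4<-Add1 | r0:1,r1:7,r2:6,r3:Mul2,r4:Add1
c14: CDB Add2=-5; issue SUB r0<-Add2 | r0:Add2,r1:7,r2:6,r3:Mul2,r4:Add1
c15: stall | r0:Add2,r1:7,r2:6,r3:Mul2,r4:Add1
c16: stall | r0:Add2,r1:7,r2:6,r3:Mul2,r4:Add1
c17: CDB Add1=2; issue SUB r1<-Add1 | r0:Add2,r1:Add1,r2:6,r3:Mul2,r4:2
c18: - | r0:Add2,r1:Add1,r2:6,r3:Mul2,r4:2
c19: CDB Mul2=-5 | r0:Add2,r1:Add1,r2:6,r3:-5,r4:2
c20: - | r0:Add2,r1:Add1,r2:6,r3:-5,r4:2
c21: - | r0:Add2,r1:Add1,r2:6,r3:-5,r4:2
c22: CDB Add2=-7 | r0:-7,r1:Add1,r2:6,r3:-5,r4:2
c23: - | r0:-7,r1:Add1,r2:6,r3:-5,r4:2
c24: - | r0:-7,r1:Add1,r2:6,r3:-5,r4:2
c25: CDB Add1=-14 | r0:-7,r1:-14,r2:6,r3:-5,r4:2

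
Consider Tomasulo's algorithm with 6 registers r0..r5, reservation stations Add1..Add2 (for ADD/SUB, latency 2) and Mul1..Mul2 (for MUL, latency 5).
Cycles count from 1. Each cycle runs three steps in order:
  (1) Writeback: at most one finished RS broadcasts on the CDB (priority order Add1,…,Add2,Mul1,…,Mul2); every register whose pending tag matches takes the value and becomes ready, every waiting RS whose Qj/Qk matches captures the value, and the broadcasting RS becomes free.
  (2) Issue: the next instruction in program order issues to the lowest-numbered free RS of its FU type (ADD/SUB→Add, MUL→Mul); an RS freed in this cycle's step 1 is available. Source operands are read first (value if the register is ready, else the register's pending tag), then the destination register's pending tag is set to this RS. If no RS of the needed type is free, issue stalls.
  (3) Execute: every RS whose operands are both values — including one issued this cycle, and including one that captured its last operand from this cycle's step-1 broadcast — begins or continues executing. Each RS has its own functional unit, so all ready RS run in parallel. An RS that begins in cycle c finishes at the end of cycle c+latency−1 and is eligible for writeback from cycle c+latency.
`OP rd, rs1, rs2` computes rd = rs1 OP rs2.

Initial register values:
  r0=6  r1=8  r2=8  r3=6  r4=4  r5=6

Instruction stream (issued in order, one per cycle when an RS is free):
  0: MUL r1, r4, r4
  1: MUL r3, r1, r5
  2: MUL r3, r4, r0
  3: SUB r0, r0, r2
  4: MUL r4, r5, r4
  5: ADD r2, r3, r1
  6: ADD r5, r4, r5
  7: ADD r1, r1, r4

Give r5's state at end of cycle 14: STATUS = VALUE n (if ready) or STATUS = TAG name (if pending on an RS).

STATUS = TAG Add2

  c1: issue MUL r1<-Mul1  regs: r0:6,r1:Mul1,r2:8,r3:6,r4:4,r5:6
  c2: issue MUL r3<-Mul2  regs: r0:6,r1:Mul1,r2:8,r3:Mul2,r4:4,r5:6
  c3: stall  regs: r0:6,r1:Mul1,r2:8,r3:Mul2,r4:4,r5:6
  c4: stall  regs: r0:6,r1:Mul1,r2:8,r3:Mul2,r4:4,r5:6
  c5: stall  regs: r0:6,r1:Mul1,r2:8,r3:Mul2,r4:4,r5:6
  c6: CDB Mul1=16; issue MUL r3<-Mul1  regs: r0:6,r1:16,r2:8,r3:Mul1,r4:4,r5:6
  c7: issue SUB r0<-Add1  regs: r0:Add1,r1:16,r2:8,r3:Mul1,r4:4,r5:6
  c8: stall  regs: r0:Add1,r1:16,r2:8,r3:Mul1,r4:4,r5:6
  c9: CDB Add1=-2; stall  regs: r0:-2,r1:16,r2:8,r3:Mul1,r4:4,r5:6
  c10: stall  regs: r0:-2,r1:16,r2:8,r3:Mul1,r4:4,r5:6
  c11: CDB Mul1=24; issue MUL r4<-Mul1  regs: r0:-2,r1:16,r2:8,r3:24,r4:Mul1,r5:6
  c12: CDB Mul2=96; issue ADD r2<-Add1  regs: r0:-2,r1:16,r2:Add1,r3:24,r4:Mul1,r5:6
  c13: issue ADD r5<-Add2  regs: r0:-2,r1:16,r2:Add1,r3:24,r4:Mul1,r5:Add2
  c14: CDB Add1=40; issue ADD r1<-Add1  regs: r0:-2,r1:Add1,r2:40,r3:24,r4:Mul1,r5:Add2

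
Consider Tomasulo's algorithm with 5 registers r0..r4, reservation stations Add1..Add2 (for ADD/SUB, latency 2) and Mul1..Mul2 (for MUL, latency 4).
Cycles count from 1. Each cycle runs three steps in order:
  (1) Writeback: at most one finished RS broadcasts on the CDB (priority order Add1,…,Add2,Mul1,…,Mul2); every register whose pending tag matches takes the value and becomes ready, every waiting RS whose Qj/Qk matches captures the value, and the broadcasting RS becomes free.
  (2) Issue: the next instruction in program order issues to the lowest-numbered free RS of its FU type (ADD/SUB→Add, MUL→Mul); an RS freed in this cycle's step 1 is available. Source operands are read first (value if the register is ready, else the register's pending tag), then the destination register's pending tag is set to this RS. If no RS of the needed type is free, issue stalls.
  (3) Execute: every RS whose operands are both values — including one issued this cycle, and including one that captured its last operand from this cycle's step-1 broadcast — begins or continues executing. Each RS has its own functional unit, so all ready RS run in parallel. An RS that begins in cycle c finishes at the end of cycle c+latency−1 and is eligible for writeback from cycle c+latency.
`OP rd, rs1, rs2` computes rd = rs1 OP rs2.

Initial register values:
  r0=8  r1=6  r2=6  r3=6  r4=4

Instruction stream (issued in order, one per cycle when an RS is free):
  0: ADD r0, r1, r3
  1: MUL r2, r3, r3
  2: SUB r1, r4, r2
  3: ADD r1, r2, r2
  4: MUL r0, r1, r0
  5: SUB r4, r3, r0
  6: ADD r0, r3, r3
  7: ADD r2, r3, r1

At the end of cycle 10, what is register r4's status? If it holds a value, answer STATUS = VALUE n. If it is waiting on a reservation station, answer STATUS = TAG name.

cycle 1: issue ADD r0<-Add1 // r0:Add1,r1:6,r2:6,r3:6,r4:4
cycle 2: issue MUL r2<-Mul1 // r0:Add1,r1:6,r2:Mul1,r3:6,r4:4
cycle 3: CDB Add1=12; issue SUB r1<-Add1 // r0:12,r1:Add1,r2:Mul1,r3:6,r4:4
cycle 4: issue ADD r1<-Add2 // r0:12,r1:Add2,r2:Mul1,r3:6,r4:4
cycle 5: issue MUL r0<-Mul2 // r0:Mul2,r1:Add2,r2:Mul1,r3:6,r4:4
cycle 6: CDB Mul1=36; stall // r0:Mul2,r1:Add2,r2:36,r3:6,r4:4
cycle 7: stall // r0:Mul2,r1:Add2,r2:36,r3:6,r4:4
cycle 8: CDB Add1=-32; issue SUB r4<-Add1 // r0:Mul2,r1:Add2,r2:36,r3:6,r4:Add1
cycle 9: CDB Add2=72; issue ADD r0<-Add2 // r0:Add2,r1:72,r2:36,r3:6,r4:Add1
cycle 10: stall // r0:Add2,r1:72,r2:36,r3:6,r4:Add1

STATUS = TAG Add1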